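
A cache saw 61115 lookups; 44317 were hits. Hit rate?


Formula: hit rate = hits / (hits + misses) * 100
hit rate = 44317 / (44317 + 16798) * 100
hit rate = 44317 / 61115 * 100
hit rate = 72.51%

72.51%


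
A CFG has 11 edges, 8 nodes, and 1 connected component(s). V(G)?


Formula: V(G) = E - N + 2P
V(G) = 11 - 8 + 2*1
V(G) = 3 + 2
V(G) = 5

5


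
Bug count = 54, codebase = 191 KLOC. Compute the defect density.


Defect density = defects / KLOC
Defect density = 54 / 191
Defect density = 0.283 defects/KLOC

0.283 defects/KLOC


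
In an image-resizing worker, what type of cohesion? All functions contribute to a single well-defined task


Reasoning: Best: single purpose
Type: Functional cohesion

Functional cohesion


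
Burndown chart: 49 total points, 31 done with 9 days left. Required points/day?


Formula: Required rate = Remaining points / Days left
Remaining = 49 - 31 = 18 points
Required rate = 18 / 9 = 2.0 points/day

2.0 points/day


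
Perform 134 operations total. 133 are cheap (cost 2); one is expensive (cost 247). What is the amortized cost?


Formula: Amortized cost = Total cost / Operations
Total cost = (133 * 2) + (1 * 247)
Total cost = 266 + 247 = 513
Amortized = 513 / 134 = 3.8284

3.8284


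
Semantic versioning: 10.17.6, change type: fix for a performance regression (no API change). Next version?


Current: 10.17.6
Change category: 'fix for a performance regression (no API change)' → patch bump
SemVer rule: patch bump → increment PATCH (MAJOR and MINOR unchanged)
New: 10.17.7

10.17.7


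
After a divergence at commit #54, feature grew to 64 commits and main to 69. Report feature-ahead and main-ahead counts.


Common ancestor: commit #54
feature commits after divergence: 64 - 54 = 10
main commits after divergence: 69 - 54 = 15
feature is 10 commits ahead of main
main is 15 commits ahead of feature

feature ahead: 10, main ahead: 15


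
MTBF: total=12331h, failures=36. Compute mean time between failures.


Formula: MTBF = Total operating time / Number of failures
MTBF = 12331 / 36
MTBF = 342.53 hours

342.53 hours


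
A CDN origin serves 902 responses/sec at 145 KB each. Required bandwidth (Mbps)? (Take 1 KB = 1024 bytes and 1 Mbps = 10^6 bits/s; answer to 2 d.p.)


Formula: Mbps = payload_bytes * RPS * 8 / 1e6
Payload per request = 145 KB = 145 * 1024 = 148480 bytes
Total bytes/sec = 148480 * 902 = 133928960
Total bits/sec = 133928960 * 8 = 1071431680
Mbps = 1071431680 / 1e6 = 1071.43

1071.43 Mbps


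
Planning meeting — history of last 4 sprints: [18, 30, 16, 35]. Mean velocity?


Formula: Avg velocity = Total points / Number of sprints
Points: [18, 30, 16, 35]
Sum = 18 + 30 + 16 + 35 = 99
Avg velocity = 99 / 4 = 24.75 points/sprint

24.75 points/sprint


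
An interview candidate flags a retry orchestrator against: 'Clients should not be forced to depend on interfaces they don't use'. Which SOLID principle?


This describes the Interface Segregation Principle (ISP)

Interface Segregation Principle (ISP)


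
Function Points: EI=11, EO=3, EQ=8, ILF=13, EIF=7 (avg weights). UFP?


UFP = EI*4 + EO*5 + EQ*4 + ILF*10 + EIF*7
UFP = 11*4 + 3*5 + 8*4 + 13*10 + 7*7
UFP = 44 + 15 + 32 + 130 + 49
UFP = 270

270


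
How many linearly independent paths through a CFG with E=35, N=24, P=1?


Formula: V(G) = E - N + 2P
V(G) = 35 - 24 + 2*1
V(G) = 11 + 2
V(G) = 13

13


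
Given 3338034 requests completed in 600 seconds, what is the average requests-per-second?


Formula: throughput = requests / seconds
throughput = 3338034 / 600
throughput = 5563.39 requests/second

5563.39 requests/second


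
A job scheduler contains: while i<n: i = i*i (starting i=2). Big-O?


Reasoning: squaring drives double-exponential growth; iterations ~ log log n
Complexity: O(log log n)

O(log log n)


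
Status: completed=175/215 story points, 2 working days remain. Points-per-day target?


Formula: Required rate = Remaining points / Days left
Remaining = 215 - 175 = 40 points
Required rate = 40 / 2 = 20.0 points/day

20.0 points/day


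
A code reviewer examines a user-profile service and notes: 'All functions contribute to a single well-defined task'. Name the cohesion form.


Reasoning: Best: single purpose
Type: Functional cohesion

Functional cohesion


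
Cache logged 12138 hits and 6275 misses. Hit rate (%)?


Formula: hit rate = hits / (hits + misses) * 100
hit rate = 12138 / (12138 + 6275) * 100
hit rate = 12138 / 18413 * 100
hit rate = 65.92%

65.92%


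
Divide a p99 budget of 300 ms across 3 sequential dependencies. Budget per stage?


Formula: per_stage = total_budget / stages
per_stage = 300 / 3
per_stage = 100.0 ms

100.0 ms


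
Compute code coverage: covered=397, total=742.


Coverage = covered / total * 100
Coverage = 397 / 742 * 100
Coverage = 53.5%

53.5%


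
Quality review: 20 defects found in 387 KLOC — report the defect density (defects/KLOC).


Defect density = defects / KLOC
Defect density = 20 / 387
Defect density = 0.052 defects/KLOC

0.052 defects/KLOC


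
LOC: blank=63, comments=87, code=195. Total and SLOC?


Total LOC = blank + comment + code
Total LOC = 63 + 87 + 195 = 345
SLOC (source only) = code = 195

Total LOC: 345, SLOC: 195


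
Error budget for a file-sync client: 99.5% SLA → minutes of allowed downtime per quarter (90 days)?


Formula: allowed downtime = period * (100 - SLA) / 100
Period (quarter (90 days)) = 129600 minutes
Unavailability fraction = (100 - 99.5) / 100
Allowed downtime = 129600 * (100 - 99.5) / 100
Allowed downtime = 648.0 minutes

648.0 minutes


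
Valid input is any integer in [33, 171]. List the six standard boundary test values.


Range: [33, 171]
Boundaries: just below min, min, min+1, max-1, max, just above max
Values: [32, 33, 34, 170, 171, 172]

[32, 33, 34, 170, 171, 172]


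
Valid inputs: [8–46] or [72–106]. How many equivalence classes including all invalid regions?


Valid ranges: [8,46] and [72,106]
Class 1: x < 8 — invalid
Class 2: 8 ≤ x ≤ 46 — valid
Class 3: 46 < x < 72 — invalid (gap between ranges)
Class 4: 72 ≤ x ≤ 106 — valid
Class 5: x > 106 — invalid
Total equivalence classes: 5

5 equivalence classes


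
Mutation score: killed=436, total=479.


Mutation score = killed / total * 100
Mutation score = 436 / 479 * 100
Mutation score = 91.02%

91.02%


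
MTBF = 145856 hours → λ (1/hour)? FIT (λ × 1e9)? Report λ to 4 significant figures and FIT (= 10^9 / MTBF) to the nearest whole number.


Formula: λ = 1 / MTBF; FIT = λ × 1e9 = 1e9 / MTBF
λ = 1 / 145856 ≈ 6.856e-06 failures/hour
FIT = 1e9 / 145856 ≈ 6856 failures per 1e9 hours (nearest whole number)

λ = 6.856e-06 /h, FIT = 6856


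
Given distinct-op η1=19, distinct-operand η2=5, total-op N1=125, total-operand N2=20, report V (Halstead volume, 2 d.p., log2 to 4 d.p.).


Formula: V = N * log2(η), where N = N1 + N2 and η = η1 + η2
η = 19 + 5 = 24
N = 125 + 20 = 145
log2(24) ≈ 4.5850
V = 145 * 4.5850 = 664.83

664.83


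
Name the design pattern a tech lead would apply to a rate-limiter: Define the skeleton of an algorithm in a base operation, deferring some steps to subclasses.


This matches the Template Method pattern

Template Method


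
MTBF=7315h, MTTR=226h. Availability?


Availability = MTBF / (MTBF + MTTR)
Availability = 7315 / (7315 + 226)
Availability = 7315 / 7541
Availability = 97.003%

97.003%


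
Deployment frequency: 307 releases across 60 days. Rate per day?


Formula: deployments per day = releases / days
= 307 / 60
= 5.117 deploys/day
(equivalently, 35.82 deploys/week)

5.117 deploys/day


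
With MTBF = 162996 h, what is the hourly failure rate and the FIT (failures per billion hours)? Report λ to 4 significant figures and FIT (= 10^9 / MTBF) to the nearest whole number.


Formula: λ = 1 / MTBF; FIT = λ × 1e9 = 1e9 / MTBF
λ = 1 / 162996 ≈ 6.135e-06 failures/hour
FIT = 1e9 / 162996 ≈ 6135 failures per 1e9 hours (nearest whole number)

λ = 6.135e-06 /h, FIT = 6135


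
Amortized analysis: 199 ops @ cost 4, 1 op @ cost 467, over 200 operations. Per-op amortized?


Formula: Amortized cost = Total cost / Operations
Total cost = (199 * 4) + (1 * 467)
Total cost = 796 + 467 = 1263
Amortized = 1263 / 200 = 6.315

6.315


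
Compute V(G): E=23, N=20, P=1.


Formula: V(G) = E - N + 2P
V(G) = 23 - 20 + 2*1
V(G) = 3 + 2
V(G) = 5

5


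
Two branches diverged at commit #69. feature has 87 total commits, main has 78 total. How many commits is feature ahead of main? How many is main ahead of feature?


Common ancestor: commit #69
feature commits after divergence: 87 - 69 = 18
main commits after divergence: 78 - 69 = 9
feature is 18 commits ahead of main
main is 9 commits ahead of feature

feature ahead: 18, main ahead: 9


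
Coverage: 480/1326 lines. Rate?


Coverage = covered / total * 100
Coverage = 480 / 1326 * 100
Coverage = 36.2%

36.2%


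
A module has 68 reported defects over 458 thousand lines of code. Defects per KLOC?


Defect density = defects / KLOC
Defect density = 68 / 458
Defect density = 0.148 defects/KLOC

0.148 defects/KLOC


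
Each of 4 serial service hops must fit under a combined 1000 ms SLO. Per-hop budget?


Formula: per_stage = total_budget / stages
per_stage = 1000 / 4
per_stage = 250.0 ms

250.0 ms


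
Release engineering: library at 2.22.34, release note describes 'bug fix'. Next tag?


Current: 2.22.34
Change category: 'bug fix' → patch bump
SemVer rule: patch bump → increment PATCH (MAJOR and MINOR unchanged)
New: 2.22.35

2.22.35


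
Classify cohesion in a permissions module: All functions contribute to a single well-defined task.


Reasoning: Best: single purpose
Type: Functional cohesion

Functional cohesion


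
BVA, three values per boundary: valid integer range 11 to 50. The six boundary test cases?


Range: [11, 50]
Boundaries: just below min, min, min+1, max-1, max, just above max
Values: [10, 11, 12, 49, 50, 51]

[10, 11, 12, 49, 50, 51]


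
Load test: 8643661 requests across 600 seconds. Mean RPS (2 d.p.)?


Formula: throughput = requests / seconds
throughput = 8643661 / 600
throughput = 14406.1 requests/second

14406.1 requests/second


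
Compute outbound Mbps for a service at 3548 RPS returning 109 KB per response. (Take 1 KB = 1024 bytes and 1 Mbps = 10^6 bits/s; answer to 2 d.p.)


Formula: Mbps = payload_bytes * RPS * 8 / 1e6
Payload per request = 109 KB = 109 * 1024 = 111616 bytes
Total bytes/sec = 111616 * 3548 = 396013568
Total bits/sec = 396013568 * 8 = 3168108544
Mbps = 3168108544 / 1e6 = 3168.11

3168.11 Mbps


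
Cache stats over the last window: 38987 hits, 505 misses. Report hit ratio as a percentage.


Formula: hit rate = hits / (hits + misses) * 100
hit rate = 38987 / (38987 + 505) * 100
hit rate = 38987 / 39492 * 100
hit rate = 98.72%

98.72%


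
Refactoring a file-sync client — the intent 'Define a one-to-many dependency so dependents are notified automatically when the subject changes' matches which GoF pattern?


This matches the Observer pattern

Observer


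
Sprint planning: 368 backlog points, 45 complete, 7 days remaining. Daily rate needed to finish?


Formula: Required rate = Remaining points / Days left
Remaining = 368 - 45 = 323 points
Required rate = 323 / 7 = 46.14 points/day

46.14 points/day


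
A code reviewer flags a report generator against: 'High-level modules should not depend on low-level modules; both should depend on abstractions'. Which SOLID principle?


This describes the Dependency Inversion Principle (DIP)

Dependency Inversion Principle (DIP)


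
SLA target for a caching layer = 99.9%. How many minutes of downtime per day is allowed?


Formula: allowed downtime = period * (100 - SLA) / 100
Period (day) = 1440 minutes
Unavailability fraction = (100 - 99.9) / 100
Allowed downtime = 1440 * (100 - 99.9) / 100
Allowed downtime = 1.44 minutes

1.44 minutes


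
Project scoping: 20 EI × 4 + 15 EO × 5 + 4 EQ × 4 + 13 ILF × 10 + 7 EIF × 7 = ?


UFP = EI*4 + EO*5 + EQ*4 + ILF*10 + EIF*7
UFP = 20*4 + 15*5 + 4*4 + 13*10 + 7*7
UFP = 80 + 75 + 16 + 130 + 49
UFP = 350

350


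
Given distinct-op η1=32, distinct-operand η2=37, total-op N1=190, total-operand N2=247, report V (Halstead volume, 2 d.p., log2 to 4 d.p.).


Formula: V = N * log2(η), where N = N1 + N2 and η = η1 + η2
η = 32 + 37 = 69
N = 190 + 247 = 437
log2(69) ≈ 6.1085
V = 437 * 6.1085 = 2669.41

2669.41


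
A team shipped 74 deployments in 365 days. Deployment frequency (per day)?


Formula: deployments per day = releases / days
= 74 / 365
= 0.203 deploys/day
(equivalently, 1.42 deploys/week)

0.203 deploys/day


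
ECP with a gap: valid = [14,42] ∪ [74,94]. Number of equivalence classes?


Valid ranges: [14,42] and [74,94]
Class 1: x < 14 — invalid
Class 2: 14 ≤ x ≤ 42 — valid
Class 3: 42 < x < 74 — invalid (gap between ranges)
Class 4: 74 ≤ x ≤ 94 — valid
Class 5: x > 94 — invalid
Total equivalence classes: 5

5 equivalence classes


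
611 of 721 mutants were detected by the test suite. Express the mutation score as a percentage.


Mutation score = killed / total * 100
Mutation score = 611 / 721 * 100
Mutation score = 84.74%

84.74%


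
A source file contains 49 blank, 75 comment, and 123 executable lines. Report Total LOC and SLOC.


Total LOC = blank + comment + code
Total LOC = 49 + 75 + 123 = 247
SLOC (source only) = code = 123

Total LOC: 247, SLOC: 123


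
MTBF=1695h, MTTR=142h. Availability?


Availability = MTBF / (MTBF + MTTR)
Availability = 1695 / (1695 + 142)
Availability = 1695 / 1837
Availability = 92.27%

92.27%


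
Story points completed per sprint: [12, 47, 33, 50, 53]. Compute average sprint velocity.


Formula: Avg velocity = Total points / Number of sprints
Points: [12, 47, 33, 50, 53]
Sum = 12 + 47 + 33 + 50 + 53 = 195
Avg velocity = 195 / 5 = 39.0 points/sprint

39.0 points/sprint


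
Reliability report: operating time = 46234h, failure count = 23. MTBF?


Formula: MTBF = Total operating time / Number of failures
MTBF = 46234 / 23
MTBF = 2010.17 hours

2010.17 hours


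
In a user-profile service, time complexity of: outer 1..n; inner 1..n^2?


Reasoning: n times n^2
Complexity: O(n^3)

O(n^3)


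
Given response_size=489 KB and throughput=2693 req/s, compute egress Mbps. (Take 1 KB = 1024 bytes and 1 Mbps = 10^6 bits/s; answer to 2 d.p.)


Formula: Mbps = payload_bytes * RPS * 8 / 1e6
Payload per request = 489 KB = 489 * 1024 = 500736 bytes
Total bytes/sec = 500736 * 2693 = 1348482048
Total bits/sec = 1348482048 * 8 = 10787856384
Mbps = 10787856384 / 1e6 = 10787.86

10787.86 Mbps


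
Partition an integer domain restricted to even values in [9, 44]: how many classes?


Constraint: even integers in [9, 44]
Class 1: x < 9 — out-of-range invalid
Class 2: x in [9,44] but odd — wrong type invalid
Class 3: x in [9,44] and even — valid
Class 4: x > 44 — out-of-range invalid
Total equivalence classes: 4

4 equivalence classes


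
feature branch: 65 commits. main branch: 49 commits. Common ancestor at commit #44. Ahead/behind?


Common ancestor: commit #44
feature commits after divergence: 65 - 44 = 21
main commits after divergence: 49 - 44 = 5
feature is 21 commits ahead of main
main is 5 commits ahead of feature

feature ahead: 21, main ahead: 5


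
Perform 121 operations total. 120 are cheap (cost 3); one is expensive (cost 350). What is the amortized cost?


Formula: Amortized cost = Total cost / Operations
Total cost = (120 * 3) + (1 * 350)
Total cost = 360 + 350 = 710
Amortized = 710 / 121 = 5.8678

5.8678


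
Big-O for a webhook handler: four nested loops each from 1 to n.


Reasoning: four levels of nesting
Complexity: O(n^4)

O(n^4)


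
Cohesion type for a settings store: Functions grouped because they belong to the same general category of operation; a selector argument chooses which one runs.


Reasoning: Grouped by category of activity, not by data or sequence
Type: Logical cohesion

Logical cohesion


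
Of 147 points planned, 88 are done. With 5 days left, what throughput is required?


Formula: Required rate = Remaining points / Days left
Remaining = 147 - 88 = 59 points
Required rate = 59 / 5 = 11.8 points/day

11.8 points/day


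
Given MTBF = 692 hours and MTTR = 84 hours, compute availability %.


Availability = MTBF / (MTBF + MTTR)
Availability = 692 / (692 + 84)
Availability = 692 / 776
Availability = 89.1753%

89.1753%


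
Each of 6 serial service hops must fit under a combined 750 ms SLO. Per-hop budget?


Formula: per_stage = total_budget / stages
per_stage = 750 / 6
per_stage = 125.0 ms

125.0 ms


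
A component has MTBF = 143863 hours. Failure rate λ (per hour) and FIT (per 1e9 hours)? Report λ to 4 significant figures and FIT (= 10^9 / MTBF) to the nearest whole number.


Formula: λ = 1 / MTBF; FIT = λ × 1e9 = 1e9 / MTBF
λ = 1 / 143863 ≈ 6.951e-06 failures/hour
FIT = 1e9 / 143863 ≈ 6951 failures per 1e9 hours (nearest whole number)

λ = 6.951e-06 /h, FIT = 6951


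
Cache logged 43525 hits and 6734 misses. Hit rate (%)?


Formula: hit rate = hits / (hits + misses) * 100
hit rate = 43525 / (43525 + 6734) * 100
hit rate = 43525 / 50259 * 100
hit rate = 86.6%

86.6%


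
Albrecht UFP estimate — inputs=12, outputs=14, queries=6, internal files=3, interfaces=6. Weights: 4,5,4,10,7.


UFP = EI*4 + EO*5 + EQ*4 + ILF*10 + EIF*7
UFP = 12*4 + 14*5 + 6*4 + 3*10 + 6*7
UFP = 48 + 70 + 24 + 30 + 42
UFP = 214

214


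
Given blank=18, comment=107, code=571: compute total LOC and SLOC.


Total LOC = blank + comment + code
Total LOC = 18 + 107 + 571 = 696
SLOC (source only) = code = 571

Total LOC: 696, SLOC: 571


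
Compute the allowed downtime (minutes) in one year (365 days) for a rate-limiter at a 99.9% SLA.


Formula: allowed downtime = period * (100 - SLA) / 100
Period (year (365 days)) = 525600 minutes
Unavailability fraction = (100 - 99.9) / 100
Allowed downtime = 525600 * (100 - 99.9) / 100
Allowed downtime = 525.6 minutes

525.6 minutes


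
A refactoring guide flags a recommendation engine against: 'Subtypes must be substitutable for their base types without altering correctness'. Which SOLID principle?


This describes the Liskov Substitution Principle (LSP)

Liskov Substitution Principle (LSP)


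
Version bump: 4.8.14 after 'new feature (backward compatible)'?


Current: 4.8.14
Change category: 'new feature (backward compatible)' → minor bump
SemVer rule: minor bump → increment MINOR, reset PATCH to 0 (MAJOR unchanged)
New: 4.9.0

4.9.0


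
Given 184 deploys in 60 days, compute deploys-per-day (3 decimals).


Formula: deployments per day = releases / days
= 184 / 60
= 3.067 deploys/day
(equivalently, 21.47 deploys/week)

3.067 deploys/day


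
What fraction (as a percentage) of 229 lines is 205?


Coverage = covered / total * 100
Coverage = 205 / 229 * 100
Coverage = 89.52%

89.52%


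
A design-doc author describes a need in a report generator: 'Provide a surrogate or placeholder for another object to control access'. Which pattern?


This matches the Proxy pattern

Proxy


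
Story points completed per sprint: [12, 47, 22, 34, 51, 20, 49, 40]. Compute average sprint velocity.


Formula: Avg velocity = Total points / Number of sprints
Points: [12, 47, 22, 34, 51, 20, 49, 40]
Sum = 12 + 47 + 22 + 34 + 51 + 20 + 49 + 40 = 275
Avg velocity = 275 / 8 = 34.38 points/sprint

34.38 points/sprint


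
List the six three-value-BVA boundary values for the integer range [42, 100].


Range: [42, 100]
Boundaries: just below min, min, min+1, max-1, max, just above max
Values: [41, 42, 43, 99, 100, 101]

[41, 42, 43, 99, 100, 101]


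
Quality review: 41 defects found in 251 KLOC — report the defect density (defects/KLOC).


Defect density = defects / KLOC
Defect density = 41 / 251
Defect density = 0.163 defects/KLOC

0.163 defects/KLOC


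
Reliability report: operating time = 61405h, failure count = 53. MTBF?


Formula: MTBF = Total operating time / Number of failures
MTBF = 61405 / 53
MTBF = 1158.58 hours

1158.58 hours


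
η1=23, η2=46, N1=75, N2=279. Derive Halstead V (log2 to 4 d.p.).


Formula: V = N * log2(η), where N = N1 + N2 and η = η1 + η2
η = 23 + 46 = 69
N = 75 + 279 = 354
log2(69) ≈ 6.1085
V = 354 * 6.1085 = 2162.41

2162.41


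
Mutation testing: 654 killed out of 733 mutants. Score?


Mutation score = killed / total * 100
Mutation score = 654 / 733 * 100
Mutation score = 89.22%

89.22%


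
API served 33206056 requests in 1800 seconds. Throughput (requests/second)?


Formula: throughput = requests / seconds
throughput = 33206056 / 1800
throughput = 18447.81 requests/second

18447.81 requests/second


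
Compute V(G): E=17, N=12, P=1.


Formula: V(G) = E - N + 2P
V(G) = 17 - 12 + 2*1
V(G) = 5 + 2
V(G) = 7

7


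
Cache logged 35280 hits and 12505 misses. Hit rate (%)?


Formula: hit rate = hits / (hits + misses) * 100
hit rate = 35280 / (35280 + 12505) * 100
hit rate = 35280 / 47785 * 100
hit rate = 73.83%

73.83%


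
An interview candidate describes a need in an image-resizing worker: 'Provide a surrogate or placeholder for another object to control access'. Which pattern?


This matches the Proxy pattern

Proxy


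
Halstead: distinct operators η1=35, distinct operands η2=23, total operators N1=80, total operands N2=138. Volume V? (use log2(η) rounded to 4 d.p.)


Formula: V = N * log2(η), where N = N1 + N2 and η = η1 + η2
η = 35 + 23 = 58
N = 80 + 138 = 218
log2(58) ≈ 5.8580
V = 218 * 5.8580 = 1277.04

1277.04


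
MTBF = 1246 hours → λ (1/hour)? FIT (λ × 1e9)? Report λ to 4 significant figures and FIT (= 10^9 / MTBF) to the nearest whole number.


Formula: λ = 1 / MTBF; FIT = λ × 1e9 = 1e9 / MTBF
λ = 1 / 1246 ≈ 8.026e-04 failures/hour
FIT = 1e9 / 1246 ≈ 802568 failures per 1e9 hours (nearest whole number)

λ = 8.026e-04 /h, FIT = 802568


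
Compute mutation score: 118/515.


Mutation score = killed / total * 100
Mutation score = 118 / 515 * 100
Mutation score = 22.91%

22.91%


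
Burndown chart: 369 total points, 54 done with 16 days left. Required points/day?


Formula: Required rate = Remaining points / Days left
Remaining = 369 - 54 = 315 points
Required rate = 315 / 16 = 19.69 points/day

19.69 points/day


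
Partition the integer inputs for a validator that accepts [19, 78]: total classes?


Valid range: [19, 78]
Class 1: x < 19 — invalid
Class 2: 19 ≤ x ≤ 78 — valid
Class 3: x > 78 — invalid
Total equivalence classes: 3

3 equivalence classes


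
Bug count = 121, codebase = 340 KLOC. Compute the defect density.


Defect density = defects / KLOC
Defect density = 121 / 340
Defect density = 0.356 defects/KLOC

0.356 defects/KLOC


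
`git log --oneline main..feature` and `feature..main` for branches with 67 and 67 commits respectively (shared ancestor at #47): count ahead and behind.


Common ancestor: commit #47
feature commits after divergence: 67 - 47 = 20
main commits after divergence: 67 - 47 = 20
feature is 20 commits ahead of main
main is 20 commits ahead of feature

feature ahead: 20, main ahead: 20


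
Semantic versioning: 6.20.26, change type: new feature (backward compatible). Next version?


Current: 6.20.26
Change category: 'new feature (backward compatible)' → minor bump
SemVer rule: minor bump → increment MINOR, reset PATCH to 0 (MAJOR unchanged)
New: 6.21.0

6.21.0


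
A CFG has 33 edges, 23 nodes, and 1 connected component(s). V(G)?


Formula: V(G) = E - N + 2P
V(G) = 33 - 23 + 2*1
V(G) = 10 + 2
V(G) = 12

12


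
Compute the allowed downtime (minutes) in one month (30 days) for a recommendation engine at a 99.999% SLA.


Formula: allowed downtime = period * (100 - SLA) / 100
Period (month (30 days)) = 43200 minutes
Unavailability fraction = (100 - 99.999) / 100
Allowed downtime = 43200 * (100 - 99.999) / 100
Allowed downtime = 0.432 minutes

0.432 minutes


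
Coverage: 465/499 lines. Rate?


Coverage = covered / total * 100
Coverage = 465 / 499 * 100
Coverage = 93.19%

93.19%


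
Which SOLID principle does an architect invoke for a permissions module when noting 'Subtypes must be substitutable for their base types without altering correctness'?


This describes the Liskov Substitution Principle (LSP)

Liskov Substitution Principle (LSP)


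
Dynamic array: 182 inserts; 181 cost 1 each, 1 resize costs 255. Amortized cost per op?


Formula: Amortized cost = Total cost / Operations
Total cost = (181 * 1) + (1 * 255)
Total cost = 181 + 255 = 436
Amortized = 436 / 182 = 2.3956

2.3956


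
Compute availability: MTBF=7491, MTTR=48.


Availability = MTBF / (MTBF + MTTR)
Availability = 7491 / (7491 + 48)
Availability = 7491 / 7539
Availability = 99.3633%

99.3633%


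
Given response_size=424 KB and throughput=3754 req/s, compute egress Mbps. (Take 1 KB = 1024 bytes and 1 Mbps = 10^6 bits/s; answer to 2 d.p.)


Formula: Mbps = payload_bytes * RPS * 8 / 1e6
Payload per request = 424 KB = 424 * 1024 = 434176 bytes
Total bytes/sec = 434176 * 3754 = 1629896704
Total bits/sec = 1629896704 * 8 = 13039173632
Mbps = 13039173632 / 1e6 = 13039.17

13039.17 Mbps


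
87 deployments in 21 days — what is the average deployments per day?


Formula: deployments per day = releases / days
= 87 / 21
= 4.143 deploys/day
(equivalently, 29.0 deploys/week)

4.143 deploys/day


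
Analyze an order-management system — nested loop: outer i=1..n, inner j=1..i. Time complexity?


Reasoning: triangle: n(n+1)/2 ~ n^2/2
Complexity: O(n^2)

O(n^2)


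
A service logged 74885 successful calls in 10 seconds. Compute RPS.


Formula: throughput = requests / seconds
throughput = 74885 / 10
throughput = 7488.5 requests/second

7488.5 requests/second


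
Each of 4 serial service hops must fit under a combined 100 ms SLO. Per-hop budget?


Formula: per_stage = total_budget / stages
per_stage = 100 / 4
per_stage = 25.0 ms

25.0 ms


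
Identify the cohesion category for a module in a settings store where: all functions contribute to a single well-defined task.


Reasoning: Best: single purpose
Type: Functional cohesion

Functional cohesion


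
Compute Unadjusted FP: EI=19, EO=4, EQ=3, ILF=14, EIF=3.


UFP = EI*4 + EO*5 + EQ*4 + ILF*10 + EIF*7
UFP = 19*4 + 4*5 + 3*4 + 14*10 + 3*7
UFP = 76 + 20 + 12 + 140 + 21
UFP = 269

269


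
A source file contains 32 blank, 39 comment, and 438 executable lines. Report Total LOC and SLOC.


Total LOC = blank + comment + code
Total LOC = 32 + 39 + 438 = 509
SLOC (source only) = code = 438

Total LOC: 509, SLOC: 438


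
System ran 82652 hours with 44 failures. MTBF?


Formula: MTBF = Total operating time / Number of failures
MTBF = 82652 / 44
MTBF = 1878.45 hours

1878.45 hours


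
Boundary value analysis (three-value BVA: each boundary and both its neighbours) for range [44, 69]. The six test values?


Range: [44, 69]
Boundaries: just below min, min, min+1, max-1, max, just above max
Values: [43, 44, 45, 68, 69, 70]

[43, 44, 45, 68, 69, 70]


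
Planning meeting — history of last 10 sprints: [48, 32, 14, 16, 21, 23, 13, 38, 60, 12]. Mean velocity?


Formula: Avg velocity = Total points / Number of sprints
Points: [48, 32, 14, 16, 21, 23, 13, 38, 60, 12]
Sum = 48 + 32 + 14 + 16 + 21 + 23 + 13 + 38 + 60 + 12 = 277
Avg velocity = 277 / 10 = 27.7 points/sprint

27.7 points/sprint


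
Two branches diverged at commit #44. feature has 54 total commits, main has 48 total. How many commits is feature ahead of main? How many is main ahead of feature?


Common ancestor: commit #44
feature commits after divergence: 54 - 44 = 10
main commits after divergence: 48 - 44 = 4
feature is 10 commits ahead of main
main is 4 commits ahead of feature

feature ahead: 10, main ahead: 4


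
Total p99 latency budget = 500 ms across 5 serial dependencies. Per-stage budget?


Formula: per_stage = total_budget / stages
per_stage = 500 / 5
per_stage = 100.0 ms

100.0 ms


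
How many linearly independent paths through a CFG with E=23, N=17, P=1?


Formula: V(G) = E - N + 2P
V(G) = 23 - 17 + 2*1
V(G) = 6 + 2
V(G) = 8

8


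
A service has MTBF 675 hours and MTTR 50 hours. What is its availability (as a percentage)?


Availability = MTBF / (MTBF + MTTR)
Availability = 675 / (675 + 50)
Availability = 675 / 725
Availability = 93.1034%

93.1034%


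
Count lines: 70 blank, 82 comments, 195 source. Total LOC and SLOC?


Total LOC = blank + comment + code
Total LOC = 70 + 82 + 195 = 347
SLOC (source only) = code = 195

Total LOC: 347, SLOC: 195


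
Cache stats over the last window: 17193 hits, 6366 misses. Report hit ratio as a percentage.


Formula: hit rate = hits / (hits + misses) * 100
hit rate = 17193 / (17193 + 6366) * 100
hit rate = 17193 / 23559 * 100
hit rate = 72.98%

72.98%


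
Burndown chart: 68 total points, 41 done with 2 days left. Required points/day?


Formula: Required rate = Remaining points / Days left
Remaining = 68 - 41 = 27 points
Required rate = 27 / 2 = 13.5 points/day

13.5 points/day


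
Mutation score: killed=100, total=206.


Mutation score = killed / total * 100
Mutation score = 100 / 206 * 100
Mutation score = 48.54%

48.54%


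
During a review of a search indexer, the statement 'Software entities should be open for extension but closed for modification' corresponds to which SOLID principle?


This describes the Open/Closed Principle (OCP)

Open/Closed Principle (OCP)


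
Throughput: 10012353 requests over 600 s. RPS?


Formula: throughput = requests / seconds
throughput = 10012353 / 600
throughput = 16687.26 requests/second

16687.26 requests/second


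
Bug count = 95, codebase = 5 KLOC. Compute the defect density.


Defect density = defects / KLOC
Defect density = 95 / 5
Defect density = 19.0 defects/KLOC

19.0 defects/KLOC


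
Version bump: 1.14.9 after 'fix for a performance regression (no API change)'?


Current: 1.14.9
Change category: 'fix for a performance regression (no API change)' → patch bump
SemVer rule: patch bump → increment PATCH (MAJOR and MINOR unchanged)
New: 1.14.10

1.14.10


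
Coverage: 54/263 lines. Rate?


Coverage = covered / total * 100
Coverage = 54 / 263 * 100
Coverage = 20.53%

20.53%


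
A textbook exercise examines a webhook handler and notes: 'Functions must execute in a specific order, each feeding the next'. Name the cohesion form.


Reasoning: Output of one is input to next
Type: Sequential cohesion

Sequential cohesion


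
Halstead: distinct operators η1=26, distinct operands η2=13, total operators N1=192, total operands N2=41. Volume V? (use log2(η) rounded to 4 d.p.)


Formula: V = N * log2(η), where N = N1 + N2 and η = η1 + η2
η = 26 + 13 = 39
N = 192 + 41 = 233
log2(39) ≈ 5.2854
V = 233 * 5.2854 = 1231.50

1231.50


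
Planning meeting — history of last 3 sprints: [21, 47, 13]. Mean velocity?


Formula: Avg velocity = Total points / Number of sprints
Points: [21, 47, 13]
Sum = 21 + 47 + 13 = 81
Avg velocity = 81 / 3 = 27.0 points/sprint

27.0 points/sprint


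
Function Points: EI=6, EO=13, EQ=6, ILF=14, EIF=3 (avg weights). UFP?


UFP = EI*4 + EO*5 + EQ*4 + ILF*10 + EIF*7
UFP = 6*4 + 13*5 + 6*4 + 14*10 + 3*7
UFP = 24 + 65 + 24 + 140 + 21
UFP = 274

274


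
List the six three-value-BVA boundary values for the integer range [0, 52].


Range: [0, 52]
Boundaries: just below min, min, min+1, max-1, max, just above max
Values: [-1, 0, 1, 51, 52, 53]

[-1, 0, 1, 51, 52, 53]


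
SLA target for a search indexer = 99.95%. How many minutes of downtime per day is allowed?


Formula: allowed downtime = period * (100 - SLA) / 100
Period (day) = 1440 minutes
Unavailability fraction = (100 - 99.95) / 100
Allowed downtime = 1440 * (100 - 99.95) / 100
Allowed downtime = 0.72 minutes

0.72 minutes


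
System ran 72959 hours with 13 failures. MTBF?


Formula: MTBF = Total operating time / Number of failures
MTBF = 72959 / 13
MTBF = 5612.23 hours

5612.23 hours


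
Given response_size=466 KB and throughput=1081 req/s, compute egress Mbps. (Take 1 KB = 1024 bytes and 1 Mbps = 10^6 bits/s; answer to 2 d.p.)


Formula: Mbps = payload_bytes * RPS * 8 / 1e6
Payload per request = 466 KB = 466 * 1024 = 477184 bytes
Total bytes/sec = 477184 * 1081 = 515835904
Total bits/sec = 515835904 * 8 = 4126687232
Mbps = 4126687232 / 1e6 = 4126.69

4126.69 Mbps


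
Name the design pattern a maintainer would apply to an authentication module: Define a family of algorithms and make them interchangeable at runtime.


This matches the Strategy pattern

Strategy


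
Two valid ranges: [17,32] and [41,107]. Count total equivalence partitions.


Valid ranges: [17,32] and [41,107]
Class 1: x < 17 — invalid
Class 2: 17 ≤ x ≤ 32 — valid
Class 3: 32 < x < 41 — invalid (gap between ranges)
Class 4: 41 ≤ x ≤ 107 — valid
Class 5: x > 107 — invalid
Total equivalence classes: 5

5 equivalence classes


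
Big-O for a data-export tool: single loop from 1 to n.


Reasoning: one pass through n items
Complexity: O(n)

O(n)


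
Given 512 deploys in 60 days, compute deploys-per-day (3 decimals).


Formula: deployments per day = releases / days
= 512 / 60
= 8.533 deploys/day
(equivalently, 59.73 deploys/week)

8.533 deploys/day


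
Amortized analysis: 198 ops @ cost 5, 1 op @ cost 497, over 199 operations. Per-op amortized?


Formula: Amortized cost = Total cost / Operations
Total cost = (198 * 5) + (1 * 497)
Total cost = 990 + 497 = 1487
Amortized = 1487 / 199 = 7.4724

7.4724


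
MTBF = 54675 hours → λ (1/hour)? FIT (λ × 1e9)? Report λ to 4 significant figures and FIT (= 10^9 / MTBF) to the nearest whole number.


Formula: λ = 1 / MTBF; FIT = λ × 1e9 = 1e9 / MTBF
λ = 1 / 54675 ≈ 1.829e-05 failures/hour
FIT = 1e9 / 54675 ≈ 18290 failures per 1e9 hours (nearest whole number)

λ = 1.829e-05 /h, FIT = 18290


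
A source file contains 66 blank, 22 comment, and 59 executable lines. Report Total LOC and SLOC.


Total LOC = blank + comment + code
Total LOC = 66 + 22 + 59 = 147
SLOC (source only) = code = 59

Total LOC: 147, SLOC: 59


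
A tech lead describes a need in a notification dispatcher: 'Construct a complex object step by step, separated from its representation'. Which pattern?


This matches the Builder pattern

Builder


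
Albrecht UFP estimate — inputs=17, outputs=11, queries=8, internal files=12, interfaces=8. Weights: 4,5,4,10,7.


UFP = EI*4 + EO*5 + EQ*4 + ILF*10 + EIF*7
UFP = 17*4 + 11*5 + 8*4 + 12*10 + 8*7
UFP = 68 + 55 + 32 + 120 + 56
UFP = 331

331


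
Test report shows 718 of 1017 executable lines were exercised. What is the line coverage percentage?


Coverage = covered / total * 100
Coverage = 718 / 1017 * 100
Coverage = 70.6%

70.6%


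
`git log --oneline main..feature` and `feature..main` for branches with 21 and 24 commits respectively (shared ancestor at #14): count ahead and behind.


Common ancestor: commit #14
feature commits after divergence: 21 - 14 = 7
main commits after divergence: 24 - 14 = 10
feature is 7 commits ahead of main
main is 10 commits ahead of feature

feature ahead: 7, main ahead: 10


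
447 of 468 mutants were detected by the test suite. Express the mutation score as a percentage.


Mutation score = killed / total * 100
Mutation score = 447 / 468 * 100
Mutation score = 95.51%

95.51%


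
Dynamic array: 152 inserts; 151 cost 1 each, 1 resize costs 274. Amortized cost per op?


Formula: Amortized cost = Total cost / Operations
Total cost = (151 * 1) + (1 * 274)
Total cost = 151 + 274 = 425
Amortized = 425 / 152 = 2.7961

2.7961


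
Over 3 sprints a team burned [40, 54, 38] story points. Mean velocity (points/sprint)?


Formula: Avg velocity = Total points / Number of sprints
Points: [40, 54, 38]
Sum = 40 + 54 + 38 = 132
Avg velocity = 132 / 3 = 44.0 points/sprint

44.0 points/sprint


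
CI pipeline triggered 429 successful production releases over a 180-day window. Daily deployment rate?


Formula: deployments per day = releases / days
= 429 / 180
= 2.383 deploys/day
(equivalently, 16.68 deploys/week)

2.383 deploys/day


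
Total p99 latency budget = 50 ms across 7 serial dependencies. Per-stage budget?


Formula: per_stage = total_budget / stages
per_stage = 50 / 7
per_stage = 7.14 ms

7.14 ms


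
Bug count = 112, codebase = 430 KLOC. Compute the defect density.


Defect density = defects / KLOC
Defect density = 112 / 430
Defect density = 0.26 defects/KLOC

0.26 defects/KLOC


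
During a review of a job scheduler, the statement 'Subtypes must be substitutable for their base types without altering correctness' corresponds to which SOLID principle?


This describes the Liskov Substitution Principle (LSP)

Liskov Substitution Principle (LSP)


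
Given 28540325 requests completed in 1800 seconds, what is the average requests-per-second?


Formula: throughput = requests / seconds
throughput = 28540325 / 1800
throughput = 15855.74 requests/second

15855.74 requests/second


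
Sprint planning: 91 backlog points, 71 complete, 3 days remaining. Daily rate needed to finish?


Formula: Required rate = Remaining points / Days left
Remaining = 91 - 71 = 20 points
Required rate = 20 / 3 = 6.67 points/day

6.67 points/day


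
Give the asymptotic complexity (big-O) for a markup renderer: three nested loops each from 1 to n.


Reasoning: three levels of nesting over n
Complexity: O(n^3)

O(n^3)


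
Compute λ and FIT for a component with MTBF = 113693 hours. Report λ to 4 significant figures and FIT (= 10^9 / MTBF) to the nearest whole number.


Formula: λ = 1 / MTBF; FIT = λ × 1e9 = 1e9 / MTBF
λ = 1 / 113693 ≈ 8.796e-06 failures/hour
FIT = 1e9 / 113693 ≈ 8796 failures per 1e9 hours (nearest whole number)

λ = 8.796e-06 /h, FIT = 8796


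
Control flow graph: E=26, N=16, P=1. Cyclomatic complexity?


Formula: V(G) = E - N + 2P
V(G) = 26 - 16 + 2*1
V(G) = 10 + 2
V(G) = 12

12


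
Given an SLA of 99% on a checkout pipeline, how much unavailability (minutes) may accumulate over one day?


Formula: allowed downtime = period * (100 - SLA) / 100
Period (day) = 1440 minutes
Unavailability fraction = (100 - 99.0) / 100
Allowed downtime = 1440 * (100 - 99.0) / 100
Allowed downtime = 14.4 minutes

14.4 minutes


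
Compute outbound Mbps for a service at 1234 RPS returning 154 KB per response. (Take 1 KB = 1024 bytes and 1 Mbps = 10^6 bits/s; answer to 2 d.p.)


Formula: Mbps = payload_bytes * RPS * 8 / 1e6
Payload per request = 154 KB = 154 * 1024 = 157696 bytes
Total bytes/sec = 157696 * 1234 = 194596864
Total bits/sec = 194596864 * 8 = 1556774912
Mbps = 1556774912 / 1e6 = 1556.77

1556.77 Mbps


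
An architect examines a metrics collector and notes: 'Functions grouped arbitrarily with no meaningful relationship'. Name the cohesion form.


Reasoning: Worst: random grouping
Type: Coincidental cohesion

Coincidental cohesion


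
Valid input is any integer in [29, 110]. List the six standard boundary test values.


Range: [29, 110]
Boundaries: just below min, min, min+1, max-1, max, just above max
Values: [28, 29, 30, 109, 110, 111]

[28, 29, 30, 109, 110, 111]


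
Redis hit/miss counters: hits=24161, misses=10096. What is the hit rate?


Formula: hit rate = hits / (hits + misses) * 100
hit rate = 24161 / (24161 + 10096) * 100
hit rate = 24161 / 34257 * 100
hit rate = 70.53%

70.53%


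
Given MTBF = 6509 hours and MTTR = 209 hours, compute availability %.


Availability = MTBF / (MTBF + MTTR)
Availability = 6509 / (6509 + 209)
Availability = 6509 / 6718
Availability = 96.889%

96.889%
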